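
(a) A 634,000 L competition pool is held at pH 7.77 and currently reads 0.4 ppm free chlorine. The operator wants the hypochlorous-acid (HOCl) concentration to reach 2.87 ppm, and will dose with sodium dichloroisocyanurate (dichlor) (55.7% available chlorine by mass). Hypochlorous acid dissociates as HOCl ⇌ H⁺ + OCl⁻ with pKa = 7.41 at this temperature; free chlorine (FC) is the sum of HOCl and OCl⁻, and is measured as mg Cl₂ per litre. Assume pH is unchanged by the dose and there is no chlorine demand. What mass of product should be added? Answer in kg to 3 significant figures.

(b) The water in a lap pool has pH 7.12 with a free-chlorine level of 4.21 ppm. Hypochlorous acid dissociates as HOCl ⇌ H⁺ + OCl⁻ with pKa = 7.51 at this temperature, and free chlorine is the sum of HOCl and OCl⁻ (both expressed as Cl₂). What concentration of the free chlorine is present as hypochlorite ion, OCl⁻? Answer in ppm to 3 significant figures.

(a) 10.3 kg; (b) 1.22 ppm

(a) [OCl⁻]/[HOCl] = 10^(pH − pKa) = 10^(7.77 − 7.41) = 2.291; fraction as HOCl = 1/(1 + 2.291) = 0.3039.
(a) Free chlorine required for 2.87 ppm HOCl: 2.87 / 0.3039 = 9.445 ppm.
(a) FC to add: 9.445 − 0.4 = 9.045 mg/L as Cl₂.
(a) Cl₂ equivalent: 9.045 mg/L × 634,000 L = 5734 g.
(a) Product at 55.7% available Cl: 5734 / 0.557 = 10,300 g.

(b) [OCl⁻]/[HOCl] = 10^(pH − pKa) = 10^(7.12 − 7.51) = 10^-0.39 = 0.4074.
(b) Fraction as HOCl = 1 / (1 + 0.4074) = 0.7105.
(b) OCl⁻ = (1 − 0.7105) × 4.21 ppm = 1.219 ppm.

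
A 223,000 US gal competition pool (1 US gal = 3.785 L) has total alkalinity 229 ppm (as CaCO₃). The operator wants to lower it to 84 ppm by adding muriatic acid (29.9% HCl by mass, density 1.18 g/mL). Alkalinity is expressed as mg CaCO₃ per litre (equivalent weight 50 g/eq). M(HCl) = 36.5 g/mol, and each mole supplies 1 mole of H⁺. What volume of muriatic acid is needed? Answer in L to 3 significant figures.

253 L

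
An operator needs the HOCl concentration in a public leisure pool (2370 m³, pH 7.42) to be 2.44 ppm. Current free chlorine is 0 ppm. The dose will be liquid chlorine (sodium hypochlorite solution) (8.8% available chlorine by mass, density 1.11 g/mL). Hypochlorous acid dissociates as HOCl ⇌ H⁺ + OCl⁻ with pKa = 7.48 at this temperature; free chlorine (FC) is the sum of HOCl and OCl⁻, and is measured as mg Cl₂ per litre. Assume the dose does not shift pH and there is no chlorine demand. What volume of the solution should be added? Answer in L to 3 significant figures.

Volume: 2370 m³ = 2,370,000 L.
[OCl⁻]/[HOCl] = 10^(pH − pKa) = 10^(7.42 − 7.48) = 0.871; fraction as HOCl = 1/(1 + 0.871) = 0.5345.
Free chlorine required for 2.44 ppm HOCl: 2.44 / 0.5345 = 4.565 ppm.
FC to add: 4.565 − 0 = 4.565 mg/L as Cl₂.
Cl₂ equivalent: 4.565 mg/L × 2,370,000 L = 10,820 g.
Product at 8.8% available Cl: 10,820 / 0.088 = 122,900 g.
Volume: 122,900 g ÷ 1.11 g/mL = 110,800 mL.

111 L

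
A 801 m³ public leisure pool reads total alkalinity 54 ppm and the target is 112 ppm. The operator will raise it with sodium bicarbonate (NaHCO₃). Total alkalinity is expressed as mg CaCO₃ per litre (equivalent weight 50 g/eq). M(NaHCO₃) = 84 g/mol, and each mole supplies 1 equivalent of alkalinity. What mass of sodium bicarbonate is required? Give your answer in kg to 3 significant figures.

78.0 kg

Volume: 801 m³ = 801,000 L.
Alkalinity to add: (112 − 54) = 58 mg/L as CaCO₃ × 801,000 L = 46,460 g as CaCO₃.
Equivalents: 46,460 g ÷ 50 g/eq = 929.2 eq.
NaHCO₃ supplies 1 eq per mole → 929.2 mol.
Mass: 929.2 mol × 84 g/mol = 78,050 g.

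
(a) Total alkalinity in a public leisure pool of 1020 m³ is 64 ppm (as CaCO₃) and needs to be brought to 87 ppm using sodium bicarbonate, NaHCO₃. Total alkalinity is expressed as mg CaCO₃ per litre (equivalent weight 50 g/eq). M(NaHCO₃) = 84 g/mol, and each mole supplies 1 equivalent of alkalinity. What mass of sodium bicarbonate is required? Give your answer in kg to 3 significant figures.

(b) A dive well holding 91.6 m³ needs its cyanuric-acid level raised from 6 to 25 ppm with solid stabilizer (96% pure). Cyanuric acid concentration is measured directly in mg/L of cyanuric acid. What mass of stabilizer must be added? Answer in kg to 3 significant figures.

(a) 39.4 kg; (b) 1.81 kg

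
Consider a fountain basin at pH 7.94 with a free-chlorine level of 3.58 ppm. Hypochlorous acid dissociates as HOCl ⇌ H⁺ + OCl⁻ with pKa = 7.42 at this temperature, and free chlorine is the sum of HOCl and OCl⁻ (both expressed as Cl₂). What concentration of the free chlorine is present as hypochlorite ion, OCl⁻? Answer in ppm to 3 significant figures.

[OCl⁻]/[HOCl] = 10^(pH − pKa) = 10^(7.94 − 7.42) = 10^0.52 = 3.311.
Fraction as HOCl = 1 / (1 + 3.311) = 0.2319.
OCl⁻ = (1 − 0.2319) × 3.58 ppm = 2.75 ppm.

2.75 ppm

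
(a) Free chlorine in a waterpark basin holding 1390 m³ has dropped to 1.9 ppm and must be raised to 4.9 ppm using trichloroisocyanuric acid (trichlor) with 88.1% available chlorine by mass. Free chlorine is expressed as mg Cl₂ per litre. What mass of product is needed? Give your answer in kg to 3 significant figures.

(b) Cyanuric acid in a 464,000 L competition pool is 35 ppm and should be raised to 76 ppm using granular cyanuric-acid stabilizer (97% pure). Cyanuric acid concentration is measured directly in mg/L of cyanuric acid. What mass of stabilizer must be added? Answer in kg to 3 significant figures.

(a) Volume: 1390 m³ = 1,390,000 L.
(a) Chlorine deficit: 4.9 − 1.9 = 3 ppm = 3 mg/L as Cl₂.
(a) Cl₂ equivalent needed: 3 mg/L × 1,390,000 L = 4,170,000 mg = 4170 g.
(a) Product at 88.1% available chlorine: 4170 / 0.881 = 4733 g.

(b) CYA to add: (76 − 35) = 41 mg/L × 464,000 L = 19,020 g cyanuric acid.
(b) At 97% purity: 19,020 / 0.97 = 19,610 g product.

(a) 4.73 kg; (b) 19.6 kg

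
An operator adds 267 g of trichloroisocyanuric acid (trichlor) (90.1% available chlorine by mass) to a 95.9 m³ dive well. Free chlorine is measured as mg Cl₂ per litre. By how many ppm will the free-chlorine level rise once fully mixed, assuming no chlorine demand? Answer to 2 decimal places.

Volume: 95.9 m³ = 95,900 L.
Available chlorine delivered: 267 g × 0.901 = 240.6 g as Cl₂.
Concentration rise: 240.6 g / 95,900 L = 2.509 mg/L = 2.51 ppm.

2.51 ppm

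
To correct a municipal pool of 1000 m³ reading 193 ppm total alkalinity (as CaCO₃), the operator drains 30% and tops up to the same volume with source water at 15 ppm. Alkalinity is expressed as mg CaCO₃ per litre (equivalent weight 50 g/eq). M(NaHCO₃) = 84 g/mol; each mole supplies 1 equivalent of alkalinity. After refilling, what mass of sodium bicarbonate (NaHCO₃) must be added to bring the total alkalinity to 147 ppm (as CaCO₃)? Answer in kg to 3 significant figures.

12.4 kg

Volume: 1000 m³ = 1,000,000 L.
After draining 30% and refilling: 193 × 0.70 + 15 × 0.30 = 139.6 ppm.
Deficit to target: 147 − 139.6 = 7.4 mg/L.
As CaCO₃: 7.4 mg/L × 1,000,000 L = 7400 g; ÷ 50 g/eq ÷ 1 = 148 mol NaHCO₃.
Mass: 148 × 84 = 12,430 g.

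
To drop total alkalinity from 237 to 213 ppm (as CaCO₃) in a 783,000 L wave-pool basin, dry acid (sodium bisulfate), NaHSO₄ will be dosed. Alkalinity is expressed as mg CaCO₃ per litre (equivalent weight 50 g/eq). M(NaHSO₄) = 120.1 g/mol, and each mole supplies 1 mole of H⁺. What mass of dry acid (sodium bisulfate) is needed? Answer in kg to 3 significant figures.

Alkalinity to neutralize: (237 − 213) = 24 mg/L as CaCO₃ × 783,000 L = 18,790 g as CaCO₃.
Equivalents of H⁺ required: 18,790 ÷ 50 g/eq = 375.8 eq = 375.8 mol NaHSO₄.
Mass of NaHSO₄: 375.8 × 120.1 = 45,140 g.

45.1 kg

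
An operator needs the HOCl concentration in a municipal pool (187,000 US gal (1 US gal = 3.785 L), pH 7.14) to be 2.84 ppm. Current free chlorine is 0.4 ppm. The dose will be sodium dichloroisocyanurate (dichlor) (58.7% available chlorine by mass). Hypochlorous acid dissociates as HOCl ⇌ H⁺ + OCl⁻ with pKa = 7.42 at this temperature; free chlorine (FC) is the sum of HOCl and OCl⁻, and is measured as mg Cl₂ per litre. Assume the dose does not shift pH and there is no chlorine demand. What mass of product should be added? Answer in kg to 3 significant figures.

4.74 kg

Volume: 187,000 US gal × 3.785 L/gal = 707,795 L.
[OCl⁻]/[HOCl] = 10^(pH − pKa) = 10^(7.14 − 7.42) = 0.5248; fraction as HOCl = 1/(1 + 0.5248) = 0.6558.
Free chlorine required for 2.84 ppm HOCl: 2.84 / 0.6558 = 4.33 ppm.
FC to add: 4.33 − 0.4 = 3.93 mg/L as Cl₂.
Cl₂ equivalent: 3.93 mg/L × 707,795 L = 2782 g.
Product at 58.7% available Cl: 2782 / 0.587 = 4739 g.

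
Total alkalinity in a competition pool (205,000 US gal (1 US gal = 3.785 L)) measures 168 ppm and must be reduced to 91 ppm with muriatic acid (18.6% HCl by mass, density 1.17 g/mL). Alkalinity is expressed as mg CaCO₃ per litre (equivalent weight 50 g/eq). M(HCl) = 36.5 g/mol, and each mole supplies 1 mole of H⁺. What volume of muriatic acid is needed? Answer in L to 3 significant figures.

200 L

Volume: 205,000 US gal × 3.785 L/gal = 775,925 L.
Alkalinity to neutralize: (168 − 91) = 77 mg/L as CaCO₃ × 775,925 L = 59,750 g as CaCO₃.
Equivalents of H⁺ required: 59,750 ÷ 50 g/eq = 1195 eq = 1195 mol HCl.
Mass of HCl: 1195 × 36.5 = 43,610 g.
Mass of 18.6% solution: 43,610 / 0.186 = 234,500 g.
Volume: 234,500 g ÷ 1.17 g/mL = 200,400 mL.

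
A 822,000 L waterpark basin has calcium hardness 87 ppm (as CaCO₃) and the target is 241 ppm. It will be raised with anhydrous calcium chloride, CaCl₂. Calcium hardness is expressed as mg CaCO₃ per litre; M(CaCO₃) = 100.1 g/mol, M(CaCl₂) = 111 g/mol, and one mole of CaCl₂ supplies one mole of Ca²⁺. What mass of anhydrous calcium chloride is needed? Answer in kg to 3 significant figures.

Hardness to add: (241 − 87) = 154 mg/L as CaCO₃ × 822,000 L = 126,600 g as CaCO₃.
Moles of Ca²⁺ (1 mol Ca²⁺ ≡ 1 mol CaCO₃): 126,600 / 100.1 g/mol = 1265 mol.
Mass of CaCl₂: 1265 × 111 = 140,400 g.

140 kg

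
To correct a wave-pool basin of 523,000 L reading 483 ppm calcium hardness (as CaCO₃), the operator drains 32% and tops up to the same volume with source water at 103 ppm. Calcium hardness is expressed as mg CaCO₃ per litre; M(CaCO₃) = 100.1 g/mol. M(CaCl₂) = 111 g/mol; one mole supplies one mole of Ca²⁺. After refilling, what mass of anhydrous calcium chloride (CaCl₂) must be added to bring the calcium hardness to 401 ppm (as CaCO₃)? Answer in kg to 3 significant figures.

23.0 kg

After draining 32% and refilling: 483 × 0.68 + 103 × 0.32 = 361.4 ppm.
Deficit to target: 401 − 361.4 = 39.6 mg/L.
As CaCO₃: 39.6 mg/L × 523,000 L = 20,710 g; ÷ 100.1 = 206.9 mol Ca²⁺.
Mass: 206.9 × 111 = 22,970 g.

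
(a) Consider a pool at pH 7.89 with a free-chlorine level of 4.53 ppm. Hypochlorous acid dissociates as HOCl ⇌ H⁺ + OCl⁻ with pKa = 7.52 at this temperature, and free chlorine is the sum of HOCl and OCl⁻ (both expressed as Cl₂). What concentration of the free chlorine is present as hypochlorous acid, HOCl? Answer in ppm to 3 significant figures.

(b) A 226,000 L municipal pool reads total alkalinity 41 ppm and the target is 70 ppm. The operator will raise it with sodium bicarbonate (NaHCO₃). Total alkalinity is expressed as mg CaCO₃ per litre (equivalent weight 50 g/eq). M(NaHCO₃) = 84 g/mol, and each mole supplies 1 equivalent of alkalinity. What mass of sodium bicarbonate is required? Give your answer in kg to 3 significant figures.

(a) 1.35 ppm; (b) 11.0 kg

(a) [OCl⁻]/[HOCl] = 10^(pH − pKa) = 10^(7.89 − 7.52) = 10^0.37 = 2.344.
(a) Fraction as HOCl = 1 / (1 + 2.344) = 0.299.
(a) HOCl = 0.299 × 4.53 ppm = 1.355 ppm.

(b) Alkalinity to add: (70 − 41) = 29 mg/L as CaCO₃ × 226,000 L = 6554 g as CaCO₃.
(b) Equivalents: 6554 g ÷ 50 g/eq = 131.1 eq.
(b) NaHCO₃ supplies 1 eq per mole → 131.1 mol.
(b) Mass: 131.1 mol × 84 g/mol = 11,010 g.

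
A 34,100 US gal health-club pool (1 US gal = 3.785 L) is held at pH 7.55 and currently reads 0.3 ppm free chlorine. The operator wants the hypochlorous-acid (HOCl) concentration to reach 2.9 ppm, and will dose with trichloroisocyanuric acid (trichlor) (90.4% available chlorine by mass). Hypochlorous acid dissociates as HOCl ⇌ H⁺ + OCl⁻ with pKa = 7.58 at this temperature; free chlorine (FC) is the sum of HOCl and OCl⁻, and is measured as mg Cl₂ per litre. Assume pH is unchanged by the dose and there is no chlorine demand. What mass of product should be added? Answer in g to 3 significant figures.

Volume: 34,100 US gal × 3.785 L/gal = 129,068 L.
[OCl⁻]/[HOCl] = 10^(pH − pKa) = 10^(7.55 − 7.58) = 0.9333; fraction as HOCl = 1/(1 + 0.9333) = 0.5173.
Free chlorine required for 2.9 ppm HOCl: 2.9 / 0.5173 = 5.606 ppm.
FC to add: 5.606 − 0.3 = 5.306 mg/L as Cl₂.
Cl₂ equivalent: 5.306 mg/L × 129,068 L = 684.9 g.
Product at 90.4% available Cl: 684.9 / 0.904 = 757.6 g.

758 g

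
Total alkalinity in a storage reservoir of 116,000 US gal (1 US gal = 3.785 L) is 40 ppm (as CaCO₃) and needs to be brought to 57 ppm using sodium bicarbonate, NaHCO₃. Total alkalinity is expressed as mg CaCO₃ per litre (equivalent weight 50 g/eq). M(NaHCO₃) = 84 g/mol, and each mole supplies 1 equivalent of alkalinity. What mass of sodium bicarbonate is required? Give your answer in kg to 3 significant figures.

Volume: 116,000 US gal × 3.785 L/gal = 439,060 L.
Alkalinity to add: (57 − 40) = 17 mg/L as CaCO₃ × 439,060 L = 7464 g as CaCO₃.
Equivalents: 7464 g ÷ 50 g/eq = 149.3 eq.
NaHCO₃ supplies 1 eq per mole → 149.3 mol.
Mass: 149.3 mol × 84 g/mol = 12,540 g.

12.5 kg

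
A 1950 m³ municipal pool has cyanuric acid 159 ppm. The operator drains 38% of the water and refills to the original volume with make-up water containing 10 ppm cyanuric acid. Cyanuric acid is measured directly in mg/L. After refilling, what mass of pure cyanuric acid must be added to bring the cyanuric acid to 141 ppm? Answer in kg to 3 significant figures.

75.3 kg

Volume: 1950 m³ = 1,950,000 L.
After draining 38% and refilling: 159 × 0.62 + 10 × 0.38 = 102.38 ppm.
Deficit to target: 141 − 102.38 = 38.62 mg/L.
Mass: 38.62 mg/L × 1,950,000 L = 75,310 g cyanuric acid.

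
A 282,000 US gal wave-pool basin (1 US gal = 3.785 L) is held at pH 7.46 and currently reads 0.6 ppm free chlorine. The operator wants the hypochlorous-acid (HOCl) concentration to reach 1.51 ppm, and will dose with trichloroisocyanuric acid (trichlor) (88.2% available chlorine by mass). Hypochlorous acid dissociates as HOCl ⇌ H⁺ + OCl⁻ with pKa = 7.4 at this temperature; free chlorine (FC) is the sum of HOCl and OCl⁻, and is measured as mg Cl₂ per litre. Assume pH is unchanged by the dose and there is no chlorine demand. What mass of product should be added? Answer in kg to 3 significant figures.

Volume: 282,000 US gal × 3.785 L/gal = 1,067,370 L.
[OCl⁻]/[HOCl] = 10^(pH − pKa) = 10^(7.46 − 7.4) = 1.148; fraction as HOCl = 1/(1 + 1.148) = 0.4655.
Free chlorine required for 1.51 ppm HOCl: 1.51 / 0.4655 = 3.244 ppm.
FC to add: 3.244 − 0.6 = 2.644 mg/L as Cl₂.
Cl₂ equivalent: 2.644 mg/L × 1,067,370 L = 2822 g.
Product at 88.2% available Cl: 2822 / 0.882 = 3199 g.

3.20 kg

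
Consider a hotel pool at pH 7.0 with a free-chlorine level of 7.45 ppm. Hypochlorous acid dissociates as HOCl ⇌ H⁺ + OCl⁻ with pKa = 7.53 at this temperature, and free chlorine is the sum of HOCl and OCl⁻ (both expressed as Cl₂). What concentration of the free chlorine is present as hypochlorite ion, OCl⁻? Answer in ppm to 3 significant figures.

1.70 ppm

[OCl⁻]/[HOCl] = 10^(pH − pKa) = 10^(7.0 − 7.53) = 10^-0.53 = 0.2951.
Fraction as HOCl = 1 / (1 + 0.2951) = 0.7721.
OCl⁻ = (1 − 0.7721) × 7.45 ppm = 1.698 ppm.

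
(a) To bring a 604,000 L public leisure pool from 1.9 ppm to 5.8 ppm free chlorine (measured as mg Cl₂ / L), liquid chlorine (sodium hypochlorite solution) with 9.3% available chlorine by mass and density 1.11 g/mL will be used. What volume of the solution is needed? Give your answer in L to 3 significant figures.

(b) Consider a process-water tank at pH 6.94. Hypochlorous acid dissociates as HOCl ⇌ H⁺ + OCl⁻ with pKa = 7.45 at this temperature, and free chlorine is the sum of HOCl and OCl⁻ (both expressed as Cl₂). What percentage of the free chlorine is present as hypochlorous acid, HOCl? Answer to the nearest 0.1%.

(a) 22.8 L; (b) 76.4%

(a) Chlorine deficit: 5.8 − 1.9 = 3.9 ppm = 3.9 mg/L as Cl₂.
(a) Cl₂ equivalent needed: 3.9 mg/L × 604,000 L = 2,356,000 mg = 2356 g.
(a) Product at 9.3% available chlorine: 2356 / 0.093 = 25,330 g.
(a) Volume at density 1.11 g/mL: 25,330 g ÷ 1.11 g/mL = 22,820 mL.

(b) [OCl⁻]/[HOCl] = 10^(pH − pKa) = 10^(6.94 − 7.45) = 10^-0.51 = 0.309.
(b) Fraction as HOCl = 1 / (1 + 0.309) = 0.7639.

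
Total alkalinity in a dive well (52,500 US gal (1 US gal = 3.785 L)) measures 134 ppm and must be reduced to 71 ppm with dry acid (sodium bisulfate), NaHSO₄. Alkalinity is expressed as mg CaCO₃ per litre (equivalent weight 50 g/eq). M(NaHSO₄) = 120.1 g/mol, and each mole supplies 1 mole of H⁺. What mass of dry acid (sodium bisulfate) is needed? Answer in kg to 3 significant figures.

Volume: 52,500 US gal × 3.785 L/gal = 198,712 L.
Alkalinity to neutralize: (134 − 71) = 63 mg/L as CaCO₃ × 198,712 L = 12,520 g as CaCO₃.
Equivalents of H⁺ required: 12,520 ÷ 50 g/eq = 250.4 eq = 250.4 mol NaHSO₄.
Mass of NaHSO₄: 250.4 × 120.1 = 30,070 g.

30.1 kg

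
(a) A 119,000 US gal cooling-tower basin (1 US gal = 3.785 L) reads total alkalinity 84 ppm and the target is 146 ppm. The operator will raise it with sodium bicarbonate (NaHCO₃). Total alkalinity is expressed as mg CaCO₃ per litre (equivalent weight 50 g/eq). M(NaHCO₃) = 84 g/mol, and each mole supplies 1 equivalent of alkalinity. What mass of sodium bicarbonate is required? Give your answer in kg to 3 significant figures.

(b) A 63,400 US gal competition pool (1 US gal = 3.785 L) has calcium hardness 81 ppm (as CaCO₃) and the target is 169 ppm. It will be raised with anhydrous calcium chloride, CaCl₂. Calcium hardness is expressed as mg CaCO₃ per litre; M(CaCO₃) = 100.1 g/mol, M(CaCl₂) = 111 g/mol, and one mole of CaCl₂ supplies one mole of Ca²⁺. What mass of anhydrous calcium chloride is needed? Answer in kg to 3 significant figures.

(a) 46.9 kg; (b) 23.4 kg

(a) Volume: 119,000 US gal × 3.785 L/gal = 450,415 L.
(a) Alkalinity to add: (146 − 84) = 62 mg/L as CaCO₃ × 450,415 L = 27,930 g as CaCO₃.
(a) Equivalents: 27,930 g ÷ 50 g/eq = 558.5 eq.
(a) NaHCO₃ supplies 1 eq per mole → 558.5 mol.
(a) Mass: 558.5 mol × 84 g/mol = 46,920 g.

(b) Volume: 63,400 US gal × 3.785 L/gal = 239,969 L.
(b) Hardness to add: (169 − 81) = 88 mg/L as CaCO₃ × 239,969 L = 21,120 g as CaCO₃.
(b) Moles of Ca²⁺ (1 mol Ca²⁺ ≡ 1 mol CaCO₃): 21,120 / 100.1 g/mol = 211 mol.
(b) Mass of CaCl₂: 211 × 111 = 23,420 g.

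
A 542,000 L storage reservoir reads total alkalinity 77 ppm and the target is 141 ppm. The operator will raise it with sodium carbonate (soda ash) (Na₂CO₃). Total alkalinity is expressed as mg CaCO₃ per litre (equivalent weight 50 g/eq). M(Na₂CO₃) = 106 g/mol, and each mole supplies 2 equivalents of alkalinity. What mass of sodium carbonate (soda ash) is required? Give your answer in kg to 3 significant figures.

Alkalinity to add: (141 − 77) = 64 mg/L as CaCO₃ × 542,000 L = 34,690 g as CaCO₃.
Equivalents: 34,690 g ÷ 50 g/eq = 693.8 eq.
Each mole of Na₂CO₃ supplies 2 eq, so 693.8 / 2 = 346.9 mol.
Mass: 346.9 mol × 106 g/mol = 36,770 g.

36.8 kg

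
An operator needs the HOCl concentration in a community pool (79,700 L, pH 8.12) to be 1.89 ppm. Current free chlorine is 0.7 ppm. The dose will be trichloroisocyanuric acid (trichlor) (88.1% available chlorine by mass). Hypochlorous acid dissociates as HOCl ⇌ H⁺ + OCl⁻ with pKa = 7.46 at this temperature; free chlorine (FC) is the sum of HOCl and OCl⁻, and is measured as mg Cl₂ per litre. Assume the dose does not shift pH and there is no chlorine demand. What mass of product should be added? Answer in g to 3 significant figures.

[OCl⁻]/[HOCl] = 10^(pH − pKa) = 10^(8.12 − 7.46) = 4.571; fraction as HOCl = 1/(1 + 4.571) = 0.1795.
Free chlorine required for 1.89 ppm HOCl: 1.89 / 0.1795 = 10.53 ppm.
FC to add: 10.53 − 0.7 = 9.829 mg/L as Cl₂.
Cl₂ equivalent: 9.829 mg/L × 79,700 L = 783.4 g.
Product at 88.1% available Cl: 783.4 / 0.881 = 889.2 g.

889 g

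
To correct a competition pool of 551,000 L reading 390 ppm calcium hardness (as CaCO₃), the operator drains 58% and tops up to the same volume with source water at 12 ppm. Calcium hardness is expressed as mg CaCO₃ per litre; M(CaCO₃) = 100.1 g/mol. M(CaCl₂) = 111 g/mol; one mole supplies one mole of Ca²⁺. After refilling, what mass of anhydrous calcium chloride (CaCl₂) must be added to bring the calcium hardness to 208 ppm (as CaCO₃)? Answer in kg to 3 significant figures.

22.8 kg

After draining 58% and refilling: 390 × 0.42 + 12 × 0.58 = 170.76 ppm.
Deficit to target: 208 − 170.76 = 37.24 mg/L.
As CaCO₃: 37.24 mg/L × 551,000 L = 20,520 g; ÷ 100.1 = 205 mol Ca²⁺.
Mass: 205 × 111 = 22,750 g.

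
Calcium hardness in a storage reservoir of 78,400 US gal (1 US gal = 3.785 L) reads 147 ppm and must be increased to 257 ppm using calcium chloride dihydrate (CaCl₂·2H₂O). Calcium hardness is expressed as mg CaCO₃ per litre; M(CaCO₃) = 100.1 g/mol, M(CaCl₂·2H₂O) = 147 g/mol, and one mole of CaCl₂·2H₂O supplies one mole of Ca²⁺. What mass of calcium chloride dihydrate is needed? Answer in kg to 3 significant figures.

47.9 kg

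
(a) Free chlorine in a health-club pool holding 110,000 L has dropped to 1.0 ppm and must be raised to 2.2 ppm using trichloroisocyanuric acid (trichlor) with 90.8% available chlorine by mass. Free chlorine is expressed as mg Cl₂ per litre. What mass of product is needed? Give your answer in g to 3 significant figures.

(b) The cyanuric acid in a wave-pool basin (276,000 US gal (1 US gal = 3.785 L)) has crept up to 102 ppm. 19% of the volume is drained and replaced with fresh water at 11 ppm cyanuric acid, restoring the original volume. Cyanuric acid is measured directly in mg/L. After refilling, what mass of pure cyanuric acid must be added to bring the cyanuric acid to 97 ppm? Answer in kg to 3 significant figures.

(a) Chlorine deficit: 2.2 − 1.0 = 1.2 ppm = 1.2 mg/L as Cl₂.
(a) Cl₂ equivalent needed: 1.2 mg/L × 110,000 L = 132,000 mg = 132 g.
(a) Product at 90.8% available chlorine: 132 / 0.908 = 145.4 g.

(b) Volume: 276,000 US gal × 3.785 L/gal = 1,044,660 L.
(b) After draining 19% and refilling: 102 × 0.81 + 11 × 0.19 = 84.71 ppm.
(b) Deficit to target: 97 − 84.71 = 12.29 mg/L.
(b) Mass: 12.29 mg/L × 1,044,660 L = 12,840 g cyanuric acid.

(a) 145 g; (b) 12.8 kg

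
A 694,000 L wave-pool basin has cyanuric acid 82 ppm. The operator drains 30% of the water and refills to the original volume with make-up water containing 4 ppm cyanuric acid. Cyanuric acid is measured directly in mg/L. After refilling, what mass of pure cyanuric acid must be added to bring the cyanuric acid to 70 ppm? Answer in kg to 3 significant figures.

7.91 kg

After draining 30% and refilling: 82 × 0.70 + 4 × 0.30 = 58.6 ppm.
Deficit to target: 70 − 58.6 = 11.4 mg/L.
Mass: 11.4 mg/L × 694,000 L = 7912 g cyanuric acid.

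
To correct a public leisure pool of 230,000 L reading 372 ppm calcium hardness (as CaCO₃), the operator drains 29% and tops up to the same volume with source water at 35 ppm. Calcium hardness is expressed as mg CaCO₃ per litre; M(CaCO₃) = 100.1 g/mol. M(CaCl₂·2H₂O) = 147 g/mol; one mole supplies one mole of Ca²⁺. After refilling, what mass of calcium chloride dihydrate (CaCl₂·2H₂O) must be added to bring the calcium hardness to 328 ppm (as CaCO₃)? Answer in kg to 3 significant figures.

After draining 29% and refilling: 372 × 0.71 + 35 × 0.29 = 274.27 ppm.
Deficit to target: 328 − 274.27 = 53.73 mg/L.
As CaCO₃: 53.73 mg/L × 230,000 L = 12,360 g; ÷ 100.1 = 123.5 mol Ca²⁺.
Mass: 123.5 × 147 = 18,150 g.

18.1 kg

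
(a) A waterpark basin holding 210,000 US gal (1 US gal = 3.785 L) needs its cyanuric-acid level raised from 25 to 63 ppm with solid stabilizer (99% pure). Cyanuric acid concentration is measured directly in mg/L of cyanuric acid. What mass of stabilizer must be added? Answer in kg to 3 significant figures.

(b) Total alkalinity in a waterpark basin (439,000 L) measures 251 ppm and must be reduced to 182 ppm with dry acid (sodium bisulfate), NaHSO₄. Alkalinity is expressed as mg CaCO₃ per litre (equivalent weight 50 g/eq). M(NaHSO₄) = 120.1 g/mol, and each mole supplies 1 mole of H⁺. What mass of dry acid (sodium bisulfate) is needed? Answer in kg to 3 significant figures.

(a) Volume: 210,000 US gal × 3.785 L/gal = 794,850 L.
(a) CYA to add: (63 − 25) = 38 mg/L × 794,850 L = 30,200 g cyanuric acid.
(a) At 99% purity: 30,200 / 0.99 = 30,510 g product.

(b) Alkalinity to neutralize: (251 − 182) = 69 mg/L as CaCO₃ × 439,000 L = 30,290 g as CaCO₃.
(b) Equivalents of H⁺ required: 30,290 ÷ 50 g/eq = 605.8 eq = 605.8 mol NaHSO₄.
(b) Mass of NaHSO₄: 605.8 × 120.1 = 72,760 g.

(a) 30.5 kg; (b) 72.8 kg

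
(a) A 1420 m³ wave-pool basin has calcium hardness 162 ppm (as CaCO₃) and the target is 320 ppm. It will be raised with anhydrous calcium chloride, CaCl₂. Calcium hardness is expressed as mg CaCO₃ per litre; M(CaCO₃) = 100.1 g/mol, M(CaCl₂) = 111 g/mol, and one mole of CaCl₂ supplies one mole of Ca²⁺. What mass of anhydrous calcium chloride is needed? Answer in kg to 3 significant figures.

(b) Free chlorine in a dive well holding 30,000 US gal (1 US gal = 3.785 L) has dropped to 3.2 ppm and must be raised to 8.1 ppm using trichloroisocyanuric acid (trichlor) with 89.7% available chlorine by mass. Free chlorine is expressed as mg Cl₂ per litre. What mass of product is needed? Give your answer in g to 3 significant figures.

(a) 249 kg; (b) 620 g

(a) Volume: 1420 m³ = 1,420,000 L.
(a) Hardness to add: (320 − 162) = 158 mg/L as CaCO₃ × 1,420,000 L = 224,400 g as CaCO₃.
(a) Moles of Ca²⁺ (1 mol Ca²⁺ ≡ 1 mol CaCO₃): 224,400 / 100.1 g/mol = 2241 mol.
(a) Mass of CaCl₂: 2241 × 111 = 248,800 g.

(b) Volume: 30,000 US gal × 3.785 L/gal = 113,550 L.
(b) Chlorine deficit: 8.1 − 3.2 = 4.9 ppm = 4.9 mg/L as Cl₂.
(b) Cl₂ equivalent needed: 4.9 mg/L × 113,550 L = 556,400 mg = 556.4 g.
(b) Product at 89.7% available chlorine: 556.4 / 0.897 = 620.3 g.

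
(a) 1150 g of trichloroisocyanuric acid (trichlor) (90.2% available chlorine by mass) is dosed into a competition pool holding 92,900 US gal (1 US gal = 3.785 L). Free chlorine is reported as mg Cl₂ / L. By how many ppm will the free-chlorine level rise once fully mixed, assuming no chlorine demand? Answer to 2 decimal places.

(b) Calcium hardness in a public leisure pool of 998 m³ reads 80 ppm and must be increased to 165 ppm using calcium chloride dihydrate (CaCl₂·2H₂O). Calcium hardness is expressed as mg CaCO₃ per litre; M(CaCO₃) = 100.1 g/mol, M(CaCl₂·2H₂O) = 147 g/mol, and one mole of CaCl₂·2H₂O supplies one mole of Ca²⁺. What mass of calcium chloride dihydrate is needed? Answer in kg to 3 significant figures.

(a) 2.95 ppm; (b) 125 kg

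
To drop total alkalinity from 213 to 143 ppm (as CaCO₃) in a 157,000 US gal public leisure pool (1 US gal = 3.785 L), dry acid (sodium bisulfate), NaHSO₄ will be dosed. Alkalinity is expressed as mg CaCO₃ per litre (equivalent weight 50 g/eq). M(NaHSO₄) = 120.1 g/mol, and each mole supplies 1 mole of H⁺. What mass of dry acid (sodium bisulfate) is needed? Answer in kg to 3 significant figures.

Volume: 157,000 US gal × 3.785 L/gal = 594,245 L.
Alkalinity to neutralize: (213 − 143) = 70 mg/L as CaCO₃ × 594,245 L = 41,600 g as CaCO₃.
Equivalents of H⁺ required: 41,600 ÷ 50 g/eq = 831.9 eq = 831.9 mol NaHSO₄.
Mass of NaHSO₄: 831.9 × 120.1 = 99,920 g.

99.9 kg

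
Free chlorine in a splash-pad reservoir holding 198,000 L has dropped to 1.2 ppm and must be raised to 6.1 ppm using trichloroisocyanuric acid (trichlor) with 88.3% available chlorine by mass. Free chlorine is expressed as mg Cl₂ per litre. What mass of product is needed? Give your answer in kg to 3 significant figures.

Chlorine deficit: 6.1 − 1.2 = 4.9 ppm = 4.9 mg/L as Cl₂.
Cl₂ equivalent needed: 4.9 mg/L × 198,000 L = 970,200 mg = 970.2 g.
Product at 88.3% available chlorine: 970.2 / 0.883 = 1099 g.

1.10 kg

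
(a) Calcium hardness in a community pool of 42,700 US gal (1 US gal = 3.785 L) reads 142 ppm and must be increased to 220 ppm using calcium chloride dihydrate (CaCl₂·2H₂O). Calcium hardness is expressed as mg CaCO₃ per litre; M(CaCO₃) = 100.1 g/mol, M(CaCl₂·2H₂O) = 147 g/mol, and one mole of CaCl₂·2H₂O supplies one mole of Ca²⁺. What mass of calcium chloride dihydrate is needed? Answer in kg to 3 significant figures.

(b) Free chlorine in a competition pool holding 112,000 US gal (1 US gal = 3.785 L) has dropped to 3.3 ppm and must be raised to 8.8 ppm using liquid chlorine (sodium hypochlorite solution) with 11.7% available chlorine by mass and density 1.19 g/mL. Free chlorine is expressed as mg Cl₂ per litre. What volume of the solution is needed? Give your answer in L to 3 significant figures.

(a) 18.5 kg; (b) 16.7 L

(a) Volume: 42,700 US gal × 3.785 L/gal = 161,620 L.
(a) Hardness to add: (220 − 142) = 78 mg/L as CaCO₃ × 161,620 L = 12,610 g as CaCO₃.
(a) Moles of Ca²⁺ (1 mol Ca²⁺ ≡ 1 mol CaCO₃): 12,610 / 100.1 g/mol = 125.9 mol.
(a) Mass of CaCl₂·2H₂O: 125.9 × 147 = 18,510 g.

(b) Volume: 112,000 US gal × 3.785 L/gal = 423,920 L.
(b) Chlorine deficit: 8.8 − 3.3 = 5.5 ppm = 5.5 mg/L as Cl₂.
(b) Cl₂ equivalent needed: 5.5 mg/L × 423,920 L = 2,332,000 mg = 2332 g.
(b) Product at 11.7% available chlorine: 2332 / 0.117 = 19,930 g.
(b) Volume at density 1.19 g/mL: 19,930 g ÷ 1.19 g/mL = 16,750 mL.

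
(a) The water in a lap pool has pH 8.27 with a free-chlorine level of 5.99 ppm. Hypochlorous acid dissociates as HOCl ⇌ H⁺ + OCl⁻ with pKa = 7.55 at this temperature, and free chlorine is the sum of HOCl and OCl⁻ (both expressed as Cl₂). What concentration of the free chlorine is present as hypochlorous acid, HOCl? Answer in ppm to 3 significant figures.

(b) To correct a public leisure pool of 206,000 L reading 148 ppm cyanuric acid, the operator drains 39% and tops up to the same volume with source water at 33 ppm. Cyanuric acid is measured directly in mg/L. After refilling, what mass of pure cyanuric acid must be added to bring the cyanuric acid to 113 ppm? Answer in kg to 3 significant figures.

(a) [OCl⁻]/[HOCl] = 10^(pH − pKa) = 10^(8.27 − 7.55) = 10^0.72 = 5.248.
(a) Fraction as HOCl = 1 / (1 + 5.248) = 0.16.
(a) HOCl = 0.16 × 5.99 ppm = 0.9587 ppm.

(b) After draining 39% and refilling: 148 × 0.61 + 33 × 0.39 = 103.15 ppm.
(b) Deficit to target: 113 − 103.15 = 9.85 mg/L.
(b) Mass: 9.85 mg/L × 206,000 L = 2029 g cyanuric acid.

(a) 0.959 ppm; (b) 2.03 kg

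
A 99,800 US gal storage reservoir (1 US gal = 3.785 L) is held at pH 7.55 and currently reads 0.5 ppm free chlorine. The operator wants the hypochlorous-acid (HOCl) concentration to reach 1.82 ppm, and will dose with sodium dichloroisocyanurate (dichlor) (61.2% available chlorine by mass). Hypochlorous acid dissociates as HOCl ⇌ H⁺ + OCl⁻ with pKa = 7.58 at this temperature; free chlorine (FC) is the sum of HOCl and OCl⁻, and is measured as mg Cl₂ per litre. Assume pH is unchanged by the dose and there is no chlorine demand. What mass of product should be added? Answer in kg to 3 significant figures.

Volume: 99,800 US gal × 3.785 L/gal = 377,743 L.
[OCl⁻]/[HOCl] = 10^(pH − pKa) = 10^(7.55 − 7.58) = 0.9333; fraction as HOCl = 1/(1 + 0.9333) = 0.5173.
Free chlorine required for 1.82 ppm HOCl: 1.82 / 0.5173 = 3.519 ppm.
FC to add: 3.519 − 0.5 = 3.019 mg/L as Cl₂.
Cl₂ equivalent: 3.019 mg/L × 377,743 L = 1140 g.
Product at 61.2% available Cl: 1140 / 0.612 = 1863 g.

1.86 kg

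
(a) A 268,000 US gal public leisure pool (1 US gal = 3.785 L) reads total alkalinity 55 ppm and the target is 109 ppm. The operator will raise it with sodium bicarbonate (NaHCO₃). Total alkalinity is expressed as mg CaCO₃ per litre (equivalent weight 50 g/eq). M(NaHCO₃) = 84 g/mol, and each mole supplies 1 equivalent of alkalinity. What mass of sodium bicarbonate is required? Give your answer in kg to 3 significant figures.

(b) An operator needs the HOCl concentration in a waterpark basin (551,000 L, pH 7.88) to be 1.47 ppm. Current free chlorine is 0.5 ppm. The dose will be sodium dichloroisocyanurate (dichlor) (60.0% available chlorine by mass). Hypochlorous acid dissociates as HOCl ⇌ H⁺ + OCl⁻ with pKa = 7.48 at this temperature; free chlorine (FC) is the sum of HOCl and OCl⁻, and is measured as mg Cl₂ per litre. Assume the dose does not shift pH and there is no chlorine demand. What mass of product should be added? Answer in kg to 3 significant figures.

(a) Volume: 268,000 US gal × 3.785 L/gal = 1,014,380 L.
(a) Alkalinity to add: (109 − 55) = 54 mg/L as CaCO₃ × 1,014,380 L = 54,780 g as CaCO₃.
(a) Equivalents: 54,780 g ÷ 50 g/eq = 1096 eq.
(a) NaHCO₃ supplies 1 eq per mole → 1096 mol.
(a) Mass: 1096 mol × 84 g/mol = 92,020 g.

(b) [OCl⁻]/[HOCl] = 10^(pH − pKa) = 10^(7.88 − 7.48) = 2.512; fraction as HOCl = 1/(1 + 2.512) = 0.2847.
(b) Free chlorine required for 1.47 ppm HOCl: 1.47 / 0.2847 = 5.162 ppm.
(b) FC to add: 5.162 − 0.5 = 4.662 mg/L as Cl₂.
(b) Cl₂ equivalent: 4.662 mg/L × 551,000 L = 2569 g.
(b) Product at 60.0% available Cl: 2569 / 0.6 = 4282 g.

(a) 92.0 kg; (b) 4.28 kg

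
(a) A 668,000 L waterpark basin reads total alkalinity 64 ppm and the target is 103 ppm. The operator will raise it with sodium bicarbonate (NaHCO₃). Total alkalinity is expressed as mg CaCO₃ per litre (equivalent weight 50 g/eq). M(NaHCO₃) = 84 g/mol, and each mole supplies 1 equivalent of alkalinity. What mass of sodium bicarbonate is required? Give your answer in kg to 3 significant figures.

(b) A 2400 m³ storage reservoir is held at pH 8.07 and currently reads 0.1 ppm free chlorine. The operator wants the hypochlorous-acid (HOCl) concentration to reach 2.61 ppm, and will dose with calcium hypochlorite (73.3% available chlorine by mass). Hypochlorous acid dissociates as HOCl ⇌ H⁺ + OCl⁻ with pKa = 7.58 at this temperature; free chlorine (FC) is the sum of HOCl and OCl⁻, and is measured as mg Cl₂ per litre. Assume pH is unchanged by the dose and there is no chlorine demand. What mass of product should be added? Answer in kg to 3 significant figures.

(a) 43.8 kg; (b) 34.6 kg

(a) Alkalinity to add: (103 − 64) = 39 mg/L as CaCO₃ × 668,000 L = 26,050 g as CaCO₃.
(a) Equivalents: 26,050 g ÷ 50 g/eq = 521 eq.
(a) NaHCO₃ supplies 1 eq per mole → 521 mol.
(a) Mass: 521 mol × 84 g/mol = 43,770 g.

(b) Volume: 2400 m³ = 2,400,000 L.
(b) [OCl⁻]/[HOCl] = 10^(pH − pKa) = 10^(8.07 − 7.58) = 3.09; fraction as HOCl = 1/(1 + 3.09) = 0.2445.
(b) Free chlorine required for 2.61 ppm HOCl: 2.61 / 0.2445 = 10.68 ppm.
(b) FC to add: 10.68 − 0.1 = 10.58 mg/L as Cl₂.
(b) Cl₂ equivalent: 10.58 mg/L × 2,400,000 L = 25,380 g.
(b) Product at 73.3% available Cl: 25,380 / 0.733 = 34,630 g.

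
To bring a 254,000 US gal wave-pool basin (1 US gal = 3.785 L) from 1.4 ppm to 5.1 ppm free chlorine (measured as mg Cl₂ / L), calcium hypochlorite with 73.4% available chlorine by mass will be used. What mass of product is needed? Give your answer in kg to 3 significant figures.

Volume: 254,000 US gal × 3.785 L/gal = 961,390 L.
Chlorine deficit: 5.1 − 1.4 = 3.7 ppm = 3.7 mg/L as Cl₂.
Cl₂ equivalent needed: 3.7 mg/L × 961,390 L = 3,557,000 mg = 3557 g.
Product at 73.4% available chlorine: 3557 / 0.734 = 4846 g.

4.85 kg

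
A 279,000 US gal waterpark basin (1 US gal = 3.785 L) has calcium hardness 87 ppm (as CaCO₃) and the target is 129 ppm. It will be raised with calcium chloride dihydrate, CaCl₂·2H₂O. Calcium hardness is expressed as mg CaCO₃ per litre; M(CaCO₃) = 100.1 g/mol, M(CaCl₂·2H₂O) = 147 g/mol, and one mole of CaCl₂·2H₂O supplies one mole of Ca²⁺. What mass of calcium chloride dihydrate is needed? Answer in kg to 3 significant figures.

Volume: 279,000 US gal × 3.785 L/gal = 1,056,015 L.
Hardness to add: (129 − 87) = 42 mg/L as CaCO₃ × 1,056,015 L = 44,350 g as CaCO₃.
Moles of Ca²⁺ (1 mol Ca²⁺ ≡ 1 mol CaCO₃): 44,350 / 100.1 g/mol = 443.1 mol.
Mass of CaCl₂·2H₂O: 443.1 × 147 = 65,130 g.

65.1 kg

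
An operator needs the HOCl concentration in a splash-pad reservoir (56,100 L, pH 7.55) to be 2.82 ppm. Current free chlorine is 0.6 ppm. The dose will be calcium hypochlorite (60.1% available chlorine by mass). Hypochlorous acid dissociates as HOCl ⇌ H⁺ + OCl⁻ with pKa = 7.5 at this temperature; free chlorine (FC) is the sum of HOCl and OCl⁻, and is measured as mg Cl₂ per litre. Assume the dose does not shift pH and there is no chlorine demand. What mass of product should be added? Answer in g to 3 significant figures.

[OCl⁻]/[HOCl] = 10^(pH − pKa) = 10^(7.55 − 7.5) = 1.122; fraction as HOCl = 1/(1 + 1.122) = 0.4712.
Free chlorine required for 2.82 ppm HOCl: 2.82 / 0.4712 = 5.984 ppm.
FC to add: 5.984 − 0.6 = 5.384 mg/L as Cl₂.
Cl₂ equivalent: 5.384 mg/L × 56,100 L = 302 g.
Product at 60.1% available Cl: 302 / 0.601 = 502.6 g.

503 g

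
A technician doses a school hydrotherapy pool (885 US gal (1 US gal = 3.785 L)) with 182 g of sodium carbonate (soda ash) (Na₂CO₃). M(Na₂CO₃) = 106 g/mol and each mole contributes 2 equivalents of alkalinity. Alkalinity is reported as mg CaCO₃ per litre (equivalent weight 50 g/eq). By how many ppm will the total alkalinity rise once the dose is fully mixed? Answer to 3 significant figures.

Volume: 885 US gal × 3.785 L/gal = 3,350 L.
Moles of Na₂CO₃: 182 g ÷ 106 g/mol = 1.717 mol → 3.434 eq of alkalinity.
As CaCO₃: 3.434 eq × 50 g/eq = 171.7 g.
Rise: 171.7 g / 3,350 L × 1000 = 51.26 mg/L.

51.3 ppm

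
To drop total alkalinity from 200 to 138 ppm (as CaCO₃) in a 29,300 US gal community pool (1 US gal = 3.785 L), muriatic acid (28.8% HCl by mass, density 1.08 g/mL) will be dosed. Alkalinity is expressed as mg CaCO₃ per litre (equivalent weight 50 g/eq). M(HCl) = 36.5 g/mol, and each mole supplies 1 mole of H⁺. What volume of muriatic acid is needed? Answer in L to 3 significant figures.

16.1 L

Volume: 29,300 US gal × 3.785 L/gal = 110,900 L.
Alkalinity to neutralize: (200 − 138) = 62 mg/L as CaCO₃ × 110,900 L = 6876 g as CaCO₃.
Equivalents of H⁺ required: 6876 ÷ 50 g/eq = 137.5 eq = 137.5 mol HCl.
Mass of HCl: 137.5 × 36.5 = 5019 g.
Mass of 28.8% solution: 5019 / 0.288 = 17,430 g.
Volume: 17,430 g ÷ 1.08 g/mL = 16,140 mL.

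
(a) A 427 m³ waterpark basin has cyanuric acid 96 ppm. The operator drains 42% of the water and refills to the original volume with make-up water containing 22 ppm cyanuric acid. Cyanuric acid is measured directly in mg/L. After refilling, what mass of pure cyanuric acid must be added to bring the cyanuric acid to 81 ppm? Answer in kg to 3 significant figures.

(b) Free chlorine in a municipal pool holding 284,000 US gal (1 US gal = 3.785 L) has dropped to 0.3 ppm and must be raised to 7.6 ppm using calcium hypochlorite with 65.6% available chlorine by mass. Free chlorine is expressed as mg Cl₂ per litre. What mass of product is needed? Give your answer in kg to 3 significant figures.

(a) 6.87 kg; (b) 12.0 kg

(a) Volume: 427 m³ = 427,000 L.
(a) After draining 42% and refilling: 96 × 0.58 + 22 × 0.42 = 64.92 ppm.
(a) Deficit to target: 81 − 64.92 = 16.08 mg/L.
(a) Mass: 16.08 mg/L × 427,000 L = 6866 g cyanuric acid.

(b) Volume: 284,000 US gal × 3.785 L/gal = 1,074,940 L.
(b) Chlorine deficit: 7.6 − 0.3 = 7.3 ppm = 7.3 mg/L as Cl₂.
(b) Cl₂ equivalent needed: 7.3 mg/L × 1,074,940 L = 7,847,000 mg = 7847 g.
(b) Product at 65.6% available chlorine: 7847 / 0.656 = 11,960 g.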